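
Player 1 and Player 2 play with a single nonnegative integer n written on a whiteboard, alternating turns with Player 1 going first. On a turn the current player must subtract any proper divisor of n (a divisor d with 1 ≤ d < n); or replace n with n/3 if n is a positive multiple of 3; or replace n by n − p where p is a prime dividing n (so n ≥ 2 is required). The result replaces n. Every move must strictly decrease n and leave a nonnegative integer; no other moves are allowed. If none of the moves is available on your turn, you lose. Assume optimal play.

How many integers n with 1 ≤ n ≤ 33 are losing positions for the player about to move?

7

Label each position W (a win for the player to move) or L (a loss). A position with no legal move is L; any other position is W exactly when some move reaches an L, and L when every move reaches a W.
n=0: no move → L
n=1: no move → L
n=2: reaches L-position 0 → W
n=3: reaches L-position 0 → W
n=4: only reaches 2(W), 3(W), all W → L
n=5: reaches L-position 0 → W
n=6: reaches L-position 4 → W
n=7: reaches L-position 0 → W
n=8: reaches L-position 4 → W
n=9: only reaches 3(W), 6(W), 8(W), all W → L
n=10: reaches L-position 9 → W
n=11: reaches L-position 0 → W
n=12: reaches L-position 4 → W
n=13: reaches L-position 0 → W
n=14: only reaches 7(W), 12(W), 13(W), all W → L
n=15: reaches L-position 14 → W
n=16: reaches L-position 14 → W
n=17: reaches L-position 0 → W
n=18: reaches L-position 9 → W
n=19: reaches L-position 0 → W
n=20: only reaches 10(W), 15(W), 16(W), 18(W), 19(W), all W → L
n=21: reaches L-position 14 → W
n=22: reaches L-position 20 → W
n=23: reaches L-position 0 → W
n=24: reaches L-position 20 → W
n=25: reaches L-position 20 → W
n=26: only reaches 13(W), 24(W), 25(W), all W → L
n=27: reaches L-position 9 → W
n=28: reaches L-position 14 → W
n=29: reaches L-position 0 → W
n=30: reaches L-position 20 → W
n=31: reaches L-position 0 → W
n=32: only reaches 16(W), 24(W), 28(W), 30(W), 31(W), all W → L
n=33: reaches L-position 32 → W
L entries with 1 ≤ n ≤ 33 (n=0 is outside the asked range and is not counted): n = 1, 4, 9, 14, 20, 26, 32; that makes 7.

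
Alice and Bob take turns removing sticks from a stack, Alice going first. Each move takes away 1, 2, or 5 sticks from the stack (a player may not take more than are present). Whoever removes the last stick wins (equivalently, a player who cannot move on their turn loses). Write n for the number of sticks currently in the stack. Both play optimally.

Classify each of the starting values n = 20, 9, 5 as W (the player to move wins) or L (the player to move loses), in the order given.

20: W, 9: L, 5: W

Build the W/L table. Terminal = L. A non-terminal position is W if it has a move to some L; otherwise it is L.
n=0: no move → L
n=1: →0(L), so W
n=2: →0(L), so W
n=3: →2(W), 1(W) — all W, so L
n=4: →3(L), so W
n=5: →3(L), so W
n=6: →5(W), 4(W), 1(W) — all W, so L
n=7: →6(L), so W
n=8: →6(L), so W
n=9: →8(W), 7(W), 4(W) — all W, so L
n=10: →9(L), so W
n=11: →9(L), so W
n=12: →11(W), 10(W), 7(W) — all W, so L
n=13: →12(L), so W
n=14: →12(L), so W
n=15: →14(W), 13(W), 10(W) — all W, so L
n=16: →15(L), so W
n=17: →15(L), so W
n=18: →17(W), 16(W), 13(W) — all W, so L
n=19: →18(L), so W
n=20: →18(L), so W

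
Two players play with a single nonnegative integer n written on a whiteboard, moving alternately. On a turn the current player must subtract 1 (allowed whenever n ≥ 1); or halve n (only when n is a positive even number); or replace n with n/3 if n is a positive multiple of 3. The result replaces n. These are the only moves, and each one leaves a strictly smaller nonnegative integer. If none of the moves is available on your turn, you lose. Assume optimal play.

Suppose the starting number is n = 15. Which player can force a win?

Classify positions by backward induction: terminal positions (no move available) are L. From any other position, the mover wins iff some move reaches an L.
n=0: no move → L
n=1: reaches L-position 0 → W
n=2: only reaches 1(W), which is W → L
n=3: reaches L-position 2 → W
n=4: reaches L-position 2 → W
n=5: only reaches 4(W), which is W → L
n=6: reaches L-position 2 → W
n=7: only reaches 6(W), which is W → L
n=8: reaches L-position 7 → W
n=9: only reaches 3(W), 8(W), all W → L
n=10: reaches L-position 5 → W
n=11: only reaches 10(W), which is W → L
n=12: reaches L-position 11 → W
n=13: only reaches 12(W), which is W → L
n=14: reaches L-position 7 → W
n=15: reaches L-position 5 → W
The starting position 15 is W: the player to move should move to 5, handing over an L position.

The first player wins.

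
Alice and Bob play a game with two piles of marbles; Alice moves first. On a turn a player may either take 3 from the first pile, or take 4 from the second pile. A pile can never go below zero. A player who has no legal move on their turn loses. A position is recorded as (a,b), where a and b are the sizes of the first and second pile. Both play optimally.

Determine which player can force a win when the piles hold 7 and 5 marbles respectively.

Alice wins.

Build the W/L table. Terminal = L. A non-terminal position is W if it has a move to some L; otherwise it is L.
No move ever increases a pile, so every position that can arise here has a ≤ 7 and b ≤ 5; it is enough to label the cells with 0 ≤ a ≤ 7 and 0 ≤ b ≤ 5.
Every move lowers a or b (never raises either), so fill the grid row by row in increasing a, and left to right within a row: each cell's successors are then already labelled.
      b=0  b=1  b=2  b=3  b=4  b=5
a=0:    L    L    L    L    W    W
a=1:    L    L    L    L    W    W
a=2:    L    L    L    L    W    W
a=3:    W    W    W    W    L    L
a=4:    W    W    W    W    L    L
a=5:    W    W    W    W    L    L
a=6:    L    L    L    L    W    W
a=7:    L    L    L    L    W    W
Cells with no legal move (terminal, hence L): (0,0), (0,1), (0,2), (0,3), (1,0), (1,1), (1,2), (1,3), (2,0), (2,1), (2,2), (2,3).
The remaining L cells, each justified by listing all of its moves:
(3,4): only reaches (0,4)(W), (3,0)(W), all W → L
(3,5): only reaches (0,5)(W), (3,1)(W), all W → L
(4,4): only reaches (1,4)(W), (4,0)(W), all W → L
(4,5): only reaches (1,5)(W), (4,1)(W), all W → L
(5,4): only reaches (2,4)(W), (5,0)(W), all W → L
(5,5): only reaches (2,5)(W), (5,1)(W), all W → L
(6,0): only reaches (3,0)(W), which is W → L
(6,1): only reaches (3,1)(W), which is W → L
(6,2): only reaches (3,2)(W), which is W → L
(6,3): only reaches (3,3)(W), which is W → L
(7,0): only reaches (4,0)(W), which is W → L
(7,1): only reaches (4,1)(W), which is W → L
(7,2): only reaches (4,2)(W), which is W → L
(7,3): only reaches (4,3)(W), which is W → L
Every other cell has at least one move into one of the L cells above, so it is W.
The starting position (7,5) is W: Alice should move to (4,5), handing over an L position.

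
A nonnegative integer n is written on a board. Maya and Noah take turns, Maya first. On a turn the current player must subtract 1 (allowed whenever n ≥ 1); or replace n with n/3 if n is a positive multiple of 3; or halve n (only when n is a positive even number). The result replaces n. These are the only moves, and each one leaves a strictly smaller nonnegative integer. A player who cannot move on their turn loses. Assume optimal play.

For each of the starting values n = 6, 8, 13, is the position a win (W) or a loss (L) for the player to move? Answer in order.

Compute win/loss labels from the base case upward. A position with no move is L. Any other position is W if it can reach an L in one move, else L.
n=0: no move → L
n=1: →0(L), so W
n=2: →1(W) only, which is W, so L
n=3: →2(L), so W
n=4: →2(L), so W
n=5: →4(W) only, which is W, so L
n=6: →2(L), so W
n=7: →6(W) only, which is W, so L
n=8: →7(L), so W
n=9: →3(W), 8(W) — all W, so L
n=10: →5(L), so W
n=11: →10(W) only, which is W, so L
n=12: →11(L), so W
n=13: →12(W) only, which is W, so L

6: W, 8: W, 13: L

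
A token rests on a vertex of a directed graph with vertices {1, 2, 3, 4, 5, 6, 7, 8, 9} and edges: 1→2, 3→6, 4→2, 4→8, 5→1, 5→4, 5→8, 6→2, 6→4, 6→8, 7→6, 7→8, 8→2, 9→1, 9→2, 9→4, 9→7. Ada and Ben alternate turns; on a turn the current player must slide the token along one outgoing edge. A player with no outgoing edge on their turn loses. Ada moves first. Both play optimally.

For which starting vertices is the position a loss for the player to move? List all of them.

2, 3, 5, 7

Work bottom-up. With no move the player to move loses. Otherwise the position is W if at least one move leads to an L position for the opponent, and L if every move leads to a W.
Every edge goes from a vertex to one that appears earlier in the order 2, 8, 4, 1, 6, 5, 7, 3, 9, so processing vertices in that order labels each vertex after all of its successors.
2: no outgoing edge → L
8: W (go to 2, an L position)
4: W (go to 2, an L position)
1: W (go to 2, an L position)
6: W (go to 2, an L position)
5: L (options 1(W), 4(W), 8(W) are all W)
7: L (options 6(W), 8(W) are all W)
3: L (sole option 6(W) is W)
9: W (go to 7, an L position)
Reading off the rows marked L gives the requested list; there are 4 such vertices.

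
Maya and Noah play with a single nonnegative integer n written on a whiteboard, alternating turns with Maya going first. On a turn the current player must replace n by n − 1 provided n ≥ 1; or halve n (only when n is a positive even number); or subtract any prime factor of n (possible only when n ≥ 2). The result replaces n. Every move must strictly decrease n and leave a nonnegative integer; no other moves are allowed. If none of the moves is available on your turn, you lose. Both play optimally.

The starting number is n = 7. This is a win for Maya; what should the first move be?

Move to 0.

Build the W/L table. Terminal = L. A non-terminal position is W if it has a move to some L; otherwise it is L.
n=0: no move → L
n=1: →0(L), so W
n=2: →0(L), so W
n=3: →0(L), so W
n=4: →2(W), 3(W) — all W, so L
n=5: →0(L), so W
n=6: →4(L), so W
n=7: →0(L), so W
From 7, the L positions reachable in one move are: 0.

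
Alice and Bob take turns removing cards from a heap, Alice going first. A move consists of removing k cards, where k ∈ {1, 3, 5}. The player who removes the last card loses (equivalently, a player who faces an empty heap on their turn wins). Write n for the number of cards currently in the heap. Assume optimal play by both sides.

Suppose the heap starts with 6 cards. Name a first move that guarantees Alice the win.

Build the W/L table. Terminal = W. A non-terminal position is W if it has a move to some L; otherwise it is L.
n=0: no move; the opponent has just taken the last card and therefore loses → W
n=1: →0(W) only, which is W, so L
n=2: →1(L), so W
n=3: →2(W), 0(W) — all W, so L
n=4: →3(L), so W
n=5: →4(W), 2(W), 0(W) — all W, so L
n=6: →5(L), so W
From 6, the L positions reachable in one move are: 5, 3, 1. Any move reaching one of these is winning.

Remove 1, leaving 5.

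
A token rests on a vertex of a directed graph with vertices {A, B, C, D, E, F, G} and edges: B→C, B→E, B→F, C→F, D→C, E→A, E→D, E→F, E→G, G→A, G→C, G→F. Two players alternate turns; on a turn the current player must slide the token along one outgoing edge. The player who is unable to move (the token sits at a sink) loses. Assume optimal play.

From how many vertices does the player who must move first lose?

3

Label each position W (a win for the player to move) or L (a loss). A position with no legal move is L; any other position is W exactly when some move reaches an L, and L when every move reaches a W.
Every edge goes from a vertex to one that appears earlier in the order F, A, C, G, D, E, B, so processing vertices in that order labels each vertex after all of its successors.
F: no outgoing edge → L
A: no outgoing edge → L
C: can move to F, which is L ⇒ W
G: can move to A, which is L ⇒ W
D: the only move is to C(W), a W ⇒ L
E: can move to D, which is L ⇒ W
B: can move to F, which is L ⇒ W
The L vertices are A, D, F; that is 3 in all.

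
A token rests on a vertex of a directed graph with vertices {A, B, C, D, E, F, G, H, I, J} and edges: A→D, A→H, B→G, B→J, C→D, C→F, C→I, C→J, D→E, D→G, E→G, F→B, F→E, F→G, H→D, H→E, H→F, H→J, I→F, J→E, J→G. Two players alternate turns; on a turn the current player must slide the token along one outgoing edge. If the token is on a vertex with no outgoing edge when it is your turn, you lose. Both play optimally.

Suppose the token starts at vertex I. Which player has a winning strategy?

The second player wins.

Label each position W (a win for the player to move) or L (a loss). A position with no legal move is L; any other position is W exactly when some move reaches an L, and L when every move reaches a W.
Every edge goes from a vertex to one that appears earlier in the order G, E, D, J, B, F, H, I, A, C, so processing vertices in that order labels each vertex after all of its successors.
G: no outgoing edge → L
E: reaches L-position G → W
D: reaches L-position G → W
J: reaches L-position G → W
B: reaches L-position G → W
F: reaches L-position G → W
H: only reaches F(W), J(W), D(W), E(W), all W → L
I: only reaches F(W), which is W → L
A: reaches L-position H → W
C: reaches L-position I → W
The starting position I is L: whatever the player to move does, the opponent receives a W position.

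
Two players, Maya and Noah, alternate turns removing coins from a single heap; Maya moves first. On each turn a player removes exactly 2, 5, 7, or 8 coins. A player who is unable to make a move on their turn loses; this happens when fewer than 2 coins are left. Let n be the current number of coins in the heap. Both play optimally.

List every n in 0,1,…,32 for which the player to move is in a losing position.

Work bottom-up. With no move the player to move loses. Otherwise the position is W if at least one move leads to an L position for the opponent, and L if every move leads to a W.
n=0: no move → L
n=1: no move → L
n=2: W (go to 0, an L position)
n=3: W (go to 1, an L position)
n=4: L (sole option 2(W) is W)
n=5: W (go to 0, an L position)
n=6: W (go to 4, an L position)
n=7: W (go to 0, an L position)
n=8: W (go to 1, an L position)
n=9: W (go to 4, an L position)
n=10: L (options 8(W), 5(W), 3(W), 2(W) are all W)
n=11: W (go to 4, an L position)
n=12: W (go to 10, an L position)
n=13: L (options 11(W), 8(W), 6(W), 5(W) are all W)
n=14: L (options 12(W), 9(W), 7(W), 6(W) are all W)
n=15: W (go to 13, an L position)
n=16: W (go to 14, an L position)
n=17: W (go to 10, an L position)
n=18: W (go to 13, an L position)
n=19: W (go to 14, an L position)
n=20: W (go to 13, an L position)
n=21: W (go to 14, an L position)
n=22: W (go to 14, an L position)
n=23: L (options 21(W), 18(W), 16(W), 15(W) are all W)
n=24: L (options 22(W), 19(W), 17(W), 16(W) are all W)
n=25: W (go to 23, an L position)
n=26: W (go to 24, an L position)
n=27: L (options 25(W), 22(W), 20(W), 19(W) are all W)
n=28: W (go to 23, an L position)
n=29: W (go to 27, an L position)
n=30: W (go to 23, an L position)
n=31: W (go to 24, an L position)
n=32: W (go to 27, an L position)
The losing starting values of n are exactly the entries labelled L in this table (9 of them).

0, 1, 4, 10, 13, 14, 23, 24, 27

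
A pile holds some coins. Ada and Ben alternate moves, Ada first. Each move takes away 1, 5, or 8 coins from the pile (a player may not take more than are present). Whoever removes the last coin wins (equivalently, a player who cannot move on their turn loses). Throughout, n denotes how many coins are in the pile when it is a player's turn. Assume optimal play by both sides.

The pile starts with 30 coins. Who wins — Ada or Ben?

Use the standard recursion: the mover loses at a terminal position; elsewhere, the mover wins exactly when some move hands the opponent an L position.
n=0: no move → L
n=1: can move to 0, which is L ⇒ W
n=2: the only move is to 1(W), a W ⇒ L
n=3: can move to 2, which is L ⇒ W
n=4: the only move is to 3(W), a W ⇒ L
n=5: can move to 4, which is L ⇒ W
n=6: moves to 5(W), 1(W); every one is W ⇒ L
n=7: can move to 6, which is L ⇒ W
n=8: can move to 0, which is L ⇒ W
n=9: can move to 4, which is L ⇒ W
n=10: can move to 2, which is L ⇒ W
n=11: can move to 6, which is L ⇒ W
n=12: can move to 4, which is L ⇒ W
n=13: moves to 12(W), 8(W), 5(W); every one is W ⇒ L
n=14: can move to 13, which is L ⇒ W
n=15: moves to 14(W), 10(W), 7(W); every one is W ⇒ L
n=16: can move to 15, which is L ⇒ W
n=17: moves to 16(W), 12(W), 9(W); every one is W ⇒ L
n=18: can move to 17, which is L ⇒ W
n=19: moves to 18(W), 14(W), 11(W); every one is W ⇒ L
n=20: can move to 19, which is L ⇒ W
n=21: can move to 13, which is L ⇒ W
n=22: can move to 17, which is L ⇒ W
n=23: can move to 15, which is L ⇒ W
n=24: can move to 19, which is L ⇒ W
n=25: can move to 17, which is L ⇒ W
n=26: moves to 25(W), 21(W), 18(W); every one is W ⇒ L
n=27: can move to 26, which is L ⇒ W
n=28: moves to 27(W), 23(W), 20(W); every one is W ⇒ L
n=29: can move to 28, which is L ⇒ W
n=30: moves to 29(W), 25(W), 22(W); every one is W ⇒ L
The starting position 30 is L: whatever Ada does, the opponent receives a W position.

Ben wins.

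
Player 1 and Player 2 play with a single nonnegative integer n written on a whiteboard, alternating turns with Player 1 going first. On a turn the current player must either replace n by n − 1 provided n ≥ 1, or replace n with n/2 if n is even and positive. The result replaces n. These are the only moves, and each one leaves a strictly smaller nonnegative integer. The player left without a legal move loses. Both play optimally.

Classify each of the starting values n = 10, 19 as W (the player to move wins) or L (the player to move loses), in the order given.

Classify positions by backward induction: terminal positions (no move available) are L. From any other position, the mover wins iff some move reaches an L.
n=0: no move → L
n=1: W (go to 0, an L position)
n=2: L (sole option 1(W) is W)
n=3: W (go to 2, an L position)
n=4: W (go to 2, an L position)
n=5: L (sole option 4(W) is W)
n=6: W (go to 5, an L position)
n=7: L (sole option 6(W) is W)
n=8: W (go to 7, an L position)
n=9: L (sole option 8(W) is W)
n=10: W (go to 5, an L position)
n=11: L (sole option 10(W) is W)
n=12: W (go to 11, an L position)
n=13: L (sole option 12(W) is W)
n=14: W (go to 7, an L position)
n=15: L (sole option 14(W) is W)
n=16: W (go to 15, an L position)
n=17: L (sole option 16(W) is W)
n=18: W (go to 9, an L position)
n=19: L (sole option 18(W) is W)

10: W, 19: L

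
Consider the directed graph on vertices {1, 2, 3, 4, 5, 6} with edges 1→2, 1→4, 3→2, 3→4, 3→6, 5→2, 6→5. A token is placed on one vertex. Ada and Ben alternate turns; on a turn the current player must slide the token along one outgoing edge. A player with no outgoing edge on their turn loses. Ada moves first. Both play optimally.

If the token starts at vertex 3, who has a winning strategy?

Ada wins.

Label each position W (a win for the player to move) or L (a loss). A position with no legal move is L; any other position is W exactly when some move reaches an L, and L when every move reaches a W.
Every edge goes from a vertex to one that appears earlier in the order 4, 2, 5, 1, 6, 3, so processing vertices in that order labels each vertex after all of its successors.
4: no outgoing edge → L
2: no outgoing edge → L
5: W (go to 2, an L position)
1: W (go to 2, an L position)
6: L (sole option 5(W) is W)
3: W (go to 6, an L position)
From 3 Ada can move to 6, reaching an L position.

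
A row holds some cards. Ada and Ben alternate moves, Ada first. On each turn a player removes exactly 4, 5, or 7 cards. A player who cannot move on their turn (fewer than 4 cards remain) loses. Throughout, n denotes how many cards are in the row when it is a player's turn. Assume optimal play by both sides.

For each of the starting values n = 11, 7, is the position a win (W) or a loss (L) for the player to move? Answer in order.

11: L, 7: W

Build the W/L table. Terminal = L. A non-terminal position is W if it has a move to some L; otherwise it is L.
n=0: no move → L
n=1: no move → L
n=2: no move → L
n=3: no move → L
n=4: →0(L), so W
n=5: →1(L), so W
n=6: →2(L), so W
n=7: →3(L), so W
n=8: →3(L), so W
n=9: →2(L), so W
n=10: →3(L), so W
n=11: →7(W), 6(W), 4(W) — all W, so L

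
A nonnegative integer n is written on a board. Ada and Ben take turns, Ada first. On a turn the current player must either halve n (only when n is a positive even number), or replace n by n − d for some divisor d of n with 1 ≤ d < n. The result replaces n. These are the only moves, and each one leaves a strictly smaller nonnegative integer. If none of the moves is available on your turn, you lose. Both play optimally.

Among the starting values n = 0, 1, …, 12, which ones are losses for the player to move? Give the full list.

0, 1, 3, 5, 7, 9, 11

Use the standard recursion: the mover loses at a terminal position; elsewhere, the mover wins exactly when some move hands the opponent an L position.
n=0: no move → L
n=1: no move → L
n=2: can move to 1, which is L ⇒ W
n=3: the only move is to 2(W), a W ⇒ L
n=4: can move to 3, which is L ⇒ W
n=5: the only move is to 4(W), a W ⇒ L
n=6: can move to 3, which is L ⇒ W
n=7: the only move is to 6(W), a W ⇒ L
n=8: can move to 7, which is L ⇒ W
n=9: moves to 6(W), 8(W); every one is W ⇒ L
n=10: can move to 5, which is L ⇒ W
n=11: the only move is to 10(W), a W ⇒ L
n=12: can move to 9, which is L ⇒ W
The losing starting values of n are exactly the entries labelled L in this table (7 of them).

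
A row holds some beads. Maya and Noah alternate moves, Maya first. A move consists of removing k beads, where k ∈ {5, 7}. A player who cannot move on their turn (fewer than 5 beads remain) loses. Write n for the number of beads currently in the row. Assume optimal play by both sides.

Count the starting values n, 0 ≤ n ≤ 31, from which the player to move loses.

15

Work bottom-up. With no move the player to move loses. Otherwise the position is W if at least one move leads to an L position for the opponent, and L if every move leads to a W.
n=0: no move → L
n=1: no move → L
n=2: no move → L
n=3: no move → L
n=4: no move → L
n=5: →0(L), so W
n=6: →1(L), so W
n=7: →2(L), so W
n=8: →3(L), so W
n=9: →4(L), so W
n=10: →3(L), so W
n=11: →4(L), so W
n=12: →7(W), 5(W) — all W, so L
n=13: →8(W), 6(W) — all W, so L
n=14: →9(W), 7(W) — all W, so L
n=15: →10(W), 8(W) — all W, so L
n=16: →11(W), 9(W) — all W, so L
n=17: →12(L), so W
n=18: →13(L), so W
n=19: →14(L), so W
n=20: →15(L), so W
n=21: →16(L), so W
n=22: →15(L), so W
n=23: →16(L), so W
n=24: →19(W), 17(W) — all W, so L
n=25: →20(W), 18(W) — all W, so L
n=26: →21(W), 19(W) — all W, so L
n=27: →22(W), 20(W) — all W, so L
n=28: →23(W), 21(W) — all W, so L
n=29: →24(L), so W
n=30: →25(L), so W
n=31: →26(L), so W
L entries with 0 ≤ n ≤ 31: n = 0, 1, 2, 3, 4, 12, 13, 14, 15, 16, 24, 25, 26, 27, 28; that makes 15.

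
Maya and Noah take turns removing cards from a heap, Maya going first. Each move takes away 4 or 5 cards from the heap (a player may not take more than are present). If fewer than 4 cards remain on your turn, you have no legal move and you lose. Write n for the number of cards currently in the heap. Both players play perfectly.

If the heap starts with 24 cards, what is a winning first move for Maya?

Positions with no move are L. A position that does have a move is losing for the player to move precisely when every available move leads to a winning position for the opponent. Fill in the labels:
n=0: no move → L
n=1: no move → L
n=2: no move → L
n=3: no move → L
n=4: →0(L), so W
n=5: →1(L), so W
n=6: →2(L), so W
n=7: →3(L), so W
n=8: →3(L), so W
n=9: →5(W), 4(W) — all W, so L
n=10: →6(W), 5(W) — all W, so L
n=11: →7(W), 6(W) — all W, so L
n=12: →8(W), 7(W) — all W, so L
n=13: →9(L), so W
n=14: →10(L), so W
n=15: →11(L), so W
n=16: →12(L), so W
n=17: →12(L), so W
n=18: →14(W), 13(W) — all W, so L
n=19: →15(W), 14(W) — all W, so L
n=20: →16(W), 15(W) — all W, so L
n=21: →17(W), 16(W) — all W, so L
n=22: →18(L), so W
n=23: →19(L), so W
n=24: →20(L), so W
From 24, the L positions reachable in one move are: 20, 19. Any move reaching one of these is winning.

Remove 4, leaving 20.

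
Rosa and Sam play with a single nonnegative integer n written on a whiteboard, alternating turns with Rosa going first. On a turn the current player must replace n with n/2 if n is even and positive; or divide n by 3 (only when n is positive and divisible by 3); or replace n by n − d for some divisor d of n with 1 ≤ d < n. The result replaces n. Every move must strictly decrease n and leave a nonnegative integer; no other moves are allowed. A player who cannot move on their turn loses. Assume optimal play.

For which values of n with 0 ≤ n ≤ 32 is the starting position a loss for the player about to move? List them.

0, 1, 4, 7, 9, 11, 13, 15, 17, 19, 23, 25, 28, 31

Label each position W (a win for the player to move) or L (a loss). A position with no legal move is L; any other position is W exactly when some move reaches an L, and L when every move reaches a W.
n=0: no move → L
n=1: no move → L
n=2: reaches L-position 1 → W
n=3: reaches L-position 1 → W
n=4: only reaches 2(W), 3(W), all W → L
n=5: reaches L-position 4 → W
n=6: reaches L-position 4 → W
n=7: only reaches 6(W), which is W → L
n=8: reaches L-position 4 → W
n=9: only reaches 3(W), 6(W), 8(W), all W → L
n=10: reaches L-position 9 → W
n=11: only reaches 10(W), which is W → L
n=12: reaches L-position 4 → W
n=13: only reaches 12(W), which is W → L
n=14: reaches L-position 7 → W
n=15: only reaches 5(W), 10(W), 12(W), 14(W), all W → L
n=16: reaches L-position 15 → W
n=17: only reaches 16(W), which is W → L
n=18: reaches L-position 9 → W
n=19: only reaches 18(W), which is W → L
n=20: reaches L-position 15 → W
n=21: reaches L-position 7 → W
n=22: reaches L-position 11 → W
n=23: only reaches 22(W), which is W → L
n=24: reaches L-position 23 → W
n=25: only reaches 20(W), 24(W), all W → L
n=26: reaches L-position 13 → W
n=27: reaches L-position 9 → W
n=28: only reaches 14(W), 21(W), 24(W), 26(W), 27(W), all W → L
n=29: reaches L-position 28 → W
n=30: reaches L-position 15 → W
n=31: only reaches 30(W), which is W → L
n=32: reaches L-position 28 → W
Reading off the rows marked L gives the requested list; there are 14 such values of n.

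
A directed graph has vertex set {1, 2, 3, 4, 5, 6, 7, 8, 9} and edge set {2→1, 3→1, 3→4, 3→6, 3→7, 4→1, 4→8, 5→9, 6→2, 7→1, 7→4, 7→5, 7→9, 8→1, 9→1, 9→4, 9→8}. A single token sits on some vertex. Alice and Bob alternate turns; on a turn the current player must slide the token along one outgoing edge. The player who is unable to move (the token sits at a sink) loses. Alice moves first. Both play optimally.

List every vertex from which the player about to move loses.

Positions with no move are L. A position that does have a move is losing for the player to move precisely when every available move leads to a winning position for the opponent. Fill in the labels:
Every edge goes from a vertex to one that appears earlier in the order 1, 8, 4, 9, 5, 7, 2, 6, 3, so processing vertices in that order labels each vertex after all of its successors.
1: no outgoing edge → L
8: →1(L), so W
4: →1(L), so W
9: →1(L), so W
5: →9(W) only, which is W, so L
7: →5(L), so W
2: →1(L), so W
6: →2(W) only, which is W, so L
3: →6(L), so W
The losing starting vertices are exactly the entries labelled L in this table (3 of them).

1, 5, 6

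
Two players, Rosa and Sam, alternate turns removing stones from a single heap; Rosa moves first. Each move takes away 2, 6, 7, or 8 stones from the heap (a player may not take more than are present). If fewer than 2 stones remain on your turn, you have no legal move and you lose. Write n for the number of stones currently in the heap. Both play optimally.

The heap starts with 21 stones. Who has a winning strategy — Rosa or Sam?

Compute win/loss labels from the base case upward. A position with no move is L. Any other position is W if it can reach an L in one move, else L.
n=0: no move → L
n=1: no move → L
n=2: W (go to 0, an L position)
n=3: W (go to 1, an L position)
n=4: L (sole option 2(W) is W)
n=5: L (sole option 3(W) is W)
n=6: W (go to 4, an L position)
n=7: W (go to 5, an L position)
n=8: W (go to 1, an L position)
n=9: W (go to 1, an L position)
n=10: W (go to 4, an L position)
n=11: W (go to 5, an L position)
n=12: W (go to 5, an L position)
n=13: W (go to 5, an L position)
n=14: L (options 12(W), 8(W), 7(W), 6(W) are all W)
n=15: L (options 13(W), 9(W), 8(W), 7(W) are all W)
n=16: W (go to 14, an L position)
n=17: W (go to 15, an L position)
n=18: L (options 16(W), 12(W), 11(W), 10(W) are all W)
n=19: L (options 17(W), 13(W), 12(W), 11(W) are all W)
n=20: W (go to 18, an L position)
n=21: W (go to 19, an L position)
From 21 Rosa can remove 2, leaving 19, reaching an L position.

Rosa wins.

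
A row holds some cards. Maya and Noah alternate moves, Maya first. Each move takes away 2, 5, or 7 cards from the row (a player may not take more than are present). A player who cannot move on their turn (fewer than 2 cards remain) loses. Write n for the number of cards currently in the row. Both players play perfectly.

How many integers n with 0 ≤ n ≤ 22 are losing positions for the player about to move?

7

Work bottom-up. With no move the player to move loses. Otherwise the position is W if at least one move leads to an L position for the opponent, and L if every move leads to a W.
n=0: no move → L
n=1: no move → L
n=2: can move to 0, which is L ⇒ W
n=3: can move to 1, which is L ⇒ W
n=4: the only move is to 2(W), a W ⇒ L
n=5: can move to 0, which is L ⇒ W
n=6: can move to 4, which is L ⇒ W
n=7: can move to 0, which is L ⇒ W
n=8: can move to 1, which is L ⇒ W
n=9: can move to 4, which is L ⇒ W
n=10: moves to 8(W), 5(W), 3(W); every one is W ⇒ L
n=11: can move to 4, which is L ⇒ W
n=12: can move to 10, which is L ⇒ W
n=13: moves to 11(W), 8(W), 6(W); every one is W ⇒ L
n=14: moves to 12(W), 9(W), 7(W); every one is W ⇒ L
n=15: can move to 13, which is L ⇒ W
n=16: can move to 14, which is L ⇒ W
n=17: can move to 10, which is L ⇒ W
n=18: can move to 13, which is L ⇒ W
n=19: can move to 14, which is L ⇒ W
n=20: can move to 13, which is L ⇒ W
n=21: can move to 14, which is L ⇒ W
n=22: moves to 20(W), 17(W), 15(W); every one is W ⇒ L
L entries with 0 ≤ n ≤ 22: n = 0, 1, 4, 10, 13, 14, 22; that makes 7.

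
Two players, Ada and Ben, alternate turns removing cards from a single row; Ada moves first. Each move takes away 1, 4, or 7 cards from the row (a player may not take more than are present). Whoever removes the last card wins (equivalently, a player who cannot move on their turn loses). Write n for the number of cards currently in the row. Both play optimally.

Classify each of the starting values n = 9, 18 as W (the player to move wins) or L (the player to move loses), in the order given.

Work bottom-up. With no move the player to move loses. Otherwise the position is W if at least one move leads to an L position for the opponent, and L if every move leads to a W.
n=0: no move → L
n=1: →0(L), so W
n=2: →1(W) only, which is W, so L
n=3: →2(L), so W
n=4: →0(L), so W
n=5: →4(W), 1(W) — all W, so L
n=6: →5(L), so W
n=7: →0(L), so W
n=8: →7(W), 4(W), 1(W) — all W, so L
n=9: →8(L), so W
n=10: →9(W), 6(W), 3(W) — all W, so L
n=11: →10(L), so W
n=12: →8(L), so W
n=13: →12(W), 9(W), 6(W) — all W, so L
n=14: →13(L), so W
n=15: →8(L), so W
n=16: →15(W), 12(W), 9(W) — all W, so L
n=17: →16(L), so W
n=18: →17(W), 14(W), 11(W) — all W, so L

9: W, 18: L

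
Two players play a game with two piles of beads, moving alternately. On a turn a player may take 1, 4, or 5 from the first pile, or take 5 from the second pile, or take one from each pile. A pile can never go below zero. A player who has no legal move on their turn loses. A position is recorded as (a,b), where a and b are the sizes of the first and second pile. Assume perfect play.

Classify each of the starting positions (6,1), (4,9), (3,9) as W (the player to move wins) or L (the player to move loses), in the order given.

Compute win/loss labels from the base case upward. A position with no move is L. Any other position is W if it can reach an L in one move, else L.
No move ever increases a pile, so every position that can arise here has a ≤ 6 and b ≤ 9; it is enough to label the cells with 0 ≤ a ≤ 6 and 0 ≤ b ≤ 9.
Every move lowers a or b (never raises either), so fill the grid row by row in increasing a, and left to right within a row: each cell's successors are then already labelled.
      b=0  b=1  b=2  b=3  b=4  b=5  b=6  b=7  b=8  b=9
a=0:    L    L    L    L    L    W    W    W    W    W
a=1:    W    W    W    W    W    W    L    L    L    L
a=2:    L    L    L    L    L    W    W    W    W    W
a=3:    W    W    W    W    W    W    L    L    L    L
a=4:    W    W    W    W    W    L    W    W    W    W
a=5:    W    W    W    W    W    W    W    W    W    W
a=6:    W    W    W    W    W    L    W    W    W    W
Cells with no legal move (terminal, hence L): (0,0), (0,1), (0,2), (0,3), (0,4).
The remaining L cells, each justified by listing all of its moves:
(1,6): moves to (0,6)(W), (1,1)(W), (0,5)(W); every one is W ⇒ L
(1,7): moves to (0,7)(W), (1,2)(W), (0,6)(W); every one is W ⇒ L
(1,8): moves to (0,8)(W), (1,3)(W), (0,7)(W); every one is W ⇒ L
(1,9): moves to (0,9)(W), (1,4)(W), (0,8)(W); every one is W ⇒ L
(2,0): the only move is to (1,0)(W), a W ⇒ L
(2,1): moves to (1,1)(W), (1,0)(W); every one is W ⇒ L
(2,2): moves to (1,2)(W), (1,1)(W); every one is W ⇒ L
(2,3): moves to (1,3)(W), (1,2)(W); every one is W ⇒ L
(2,4): moves to (1,4)(W), (1,3)(W); every one is W ⇒ L
(3,6): moves to (2,6)(W), (3,1)(W), (2,5)(W); every one is W ⇒ L
(3,7): moves to (2,7)(W), (3,2)(W), (2,6)(W); every one is W ⇒ L
(3,8): moves to (2,8)(W), (3,3)(W), (2,7)(W); every one is W ⇒ L
(3,9): moves to (2,9)(W), (3,4)(W), (2,8)(W); every one is W ⇒ L
(4,5): moves to (3,5)(W), (0,5)(W), (4,0)(W), (3,4)(W); every one is W ⇒ L
(6,5): moves to (5,5)(W), (2,5)(W), (1,5)(W), (6,0)(W), (5,4)(W); every one is W ⇒ L
Every other cell has at least one move into one of the L cells above, so it is W.
(6,1): the move to (2,1) reaches an L cell, so W
(4,9): the move to (3,9) reaches an L cell, so W
(3,9): one of the L cells justified above, so L

(6,1): W, (4,9): W, (3,9): L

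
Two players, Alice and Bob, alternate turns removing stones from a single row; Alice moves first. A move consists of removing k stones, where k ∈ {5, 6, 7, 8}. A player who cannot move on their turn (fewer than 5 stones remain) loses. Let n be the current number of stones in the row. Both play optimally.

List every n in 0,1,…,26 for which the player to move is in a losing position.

Compute win/loss labels from the base case upward. A position with no move is L. Any other position is W if it can reach an L in one move, else L.
n=0: no move → L
n=1: no move → L
n=2: no move → L
n=3: no move → L
n=4: no move → L
n=5: reaches L-position 0 → W
n=6: reaches L-position 1 → W
n=7: reaches L-position 2 → W
n=8: reaches L-position 3 → W
n=9: reaches L-position 4 → W
n=10: reaches L-position 4 → W
n=11: reaches L-position 4 → W
n=12: reaches L-position 4 → W
n=13: only reaches 8(W), 7(W), 6(W), 5(W), all W → L
n=14: only reaches 9(W), 8(W), 7(W), 6(W), all W → L
n=15: only reaches 10(W), 9(W), 8(W), 7(W), all W → L
n=16: only reaches 11(W), 10(W), 9(W), 8(W), all W → L
n=17: only reaches 12(W), 11(W), 10(W), 9(W), all W → L
n=18: reaches L-position 13 → W
n=19: reaches L-position 14 → W
n=20: reaches L-position 15 → W
n=21: reaches L-position 16 → W
n=22: reaches L-position 17 → W
n=23: reaches L-position 17 → W
n=24: reaches L-position 17 → W
n=25: reaches L-position 17 → W
n=26: only reaches 21(W), 20(W), 19(W), 18(W), all W → L
Reading off the rows marked L gives the requested list; there are 11 such values of n.

0, 1, 2, 3, 4, 13, 14, 15, 16, 17, 26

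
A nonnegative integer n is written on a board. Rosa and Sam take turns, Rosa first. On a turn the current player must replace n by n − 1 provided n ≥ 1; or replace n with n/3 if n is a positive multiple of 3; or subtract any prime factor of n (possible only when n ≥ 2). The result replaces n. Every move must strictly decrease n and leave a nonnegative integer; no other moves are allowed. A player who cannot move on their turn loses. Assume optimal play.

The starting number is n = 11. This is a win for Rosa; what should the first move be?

Compute win/loss labels from the base case upward. A position with no move is L. Any other position is W if it can reach an L in one move, else L.
n=0: no move → L
n=1: →0(L), so W
n=2: →0(L), so W
n=3: →0(L), so W
n=4: →2(W), 3(W) — all W, so L
n=5: →0(L), so W
n=6: →4(L), so W
n=7: →0(L), so W
n=8: →6(W), 7(W) — all W, so L
n=9: →8(L), so W
n=10: →8(L), so W
n=11: →0(L), so W
From 11, the L positions reachable in one move are: 0.

Move to 0.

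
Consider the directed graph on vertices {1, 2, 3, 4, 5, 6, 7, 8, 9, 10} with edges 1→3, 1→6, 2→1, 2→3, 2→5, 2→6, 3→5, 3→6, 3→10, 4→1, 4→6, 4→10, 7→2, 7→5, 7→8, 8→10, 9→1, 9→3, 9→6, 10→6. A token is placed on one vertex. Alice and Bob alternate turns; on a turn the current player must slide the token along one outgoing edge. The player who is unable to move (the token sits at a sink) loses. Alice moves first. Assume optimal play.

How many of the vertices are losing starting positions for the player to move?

Classify positions by backward induction: terminal positions (no move available) are L. From any other position, the mover wins iff some move reaches an L.
Every edge goes from a vertex to one that appears earlier in the order 6, 5, 10, 3, 1, 2, 8, 9, 4, 7, so processing vertices in that order labels each vertex after all of its successors.
6: no outgoing edge → L
5: no outgoing edge → L
10: reaches L-position 6 → W
3: reaches L-position 5 → W
1: reaches L-position 6 → W
2: reaches L-position 5 → W
8: only reaches 10(W), which is W → L
9: reaches L-position 6 → W
4: reaches L-position 6 → W
7: reaches L-position 8 → W
The L vertices are 5, 6, 8; that is 3 in all.

3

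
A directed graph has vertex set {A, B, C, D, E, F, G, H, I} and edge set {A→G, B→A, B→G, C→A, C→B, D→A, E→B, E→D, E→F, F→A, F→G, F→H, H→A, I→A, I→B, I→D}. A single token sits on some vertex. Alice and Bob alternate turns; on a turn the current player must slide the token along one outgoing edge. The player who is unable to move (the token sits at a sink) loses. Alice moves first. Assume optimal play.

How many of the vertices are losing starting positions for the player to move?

4

Build the W/L table. Terminal = L. A non-terminal position is W if it has a move to some L; otherwise it is L.
Every edge goes from a vertex to one that appears earlier in the order G, A, B, D, I, H, C, F, E, so processing vertices in that order labels each vertex after all of its successors.
G: no outgoing edge → L
A: can move to G, which is L ⇒ W
B: can move to G, which is L ⇒ W
D: the only move is to A(W), a W ⇒ L
I: can move to D, which is L ⇒ W
H: the only move is to A(W), a W ⇒ L
C: moves to B(W), A(W); every one is W ⇒ L
F: can move to H, which is L ⇒ W
E: can move to D, which is L ⇒ W
The L vertices are C, D, G, H; that is 4 in all.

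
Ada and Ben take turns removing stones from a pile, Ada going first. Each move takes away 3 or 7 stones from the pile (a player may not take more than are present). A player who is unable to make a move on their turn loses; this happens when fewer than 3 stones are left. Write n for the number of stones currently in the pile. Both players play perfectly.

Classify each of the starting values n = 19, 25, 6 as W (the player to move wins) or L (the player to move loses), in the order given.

Label each position W (a win for the player to move) or L (a loss). A position with no legal move is L; any other position is W exactly when some move reaches an L, and L when every move reaches a W.
n=0: no move → L
n=1: no move → L
n=2: no move → L
n=3: reaches L-position 0 → W
n=4: reaches L-position 1 → W
n=5: reaches L-position 2 → W
n=6: only reaches 3(W), which is W → L
n=7: reaches L-position 0 → W
n=8: reaches L-position 1 → W
n=9: reaches L-position 6 → W
n=10: only reaches 7(W), 3(W), all W → L
n=11: only reaches 8(W), 4(W), all W → L
n=12: only reaches 9(W), 5(W), all W → L
n=13: reaches L-position 10 → W
n=14: reaches L-position 11 → W
n=15: reaches L-position 12 → W
n=16: only reaches 13(W), 9(W), all W → L
n=17: reaches L-position 10 → W
n=18: reaches L-position 11 → W
n=19: reaches L-position 16 → W
n=20: only reaches 17(W), 13(W), all W → L
n=21: only reaches 18(W), 14(W), all W → L
n=22: only reaches 19(W), 15(W), all W → L
n=23: reaches L-position 20 → W
n=24: reaches L-position 21 → W
n=25: reaches L-position 22 → W

19: W, 25: W, 6: L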